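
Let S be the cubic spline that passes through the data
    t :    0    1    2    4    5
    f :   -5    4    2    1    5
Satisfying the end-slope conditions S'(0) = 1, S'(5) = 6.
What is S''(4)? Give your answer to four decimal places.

Write M_i for S''(x_i). With h_i = 1, 1, 2, 1 and divided differences Δ_i = 9, -2, -1/2, 4, the continuity of S' gives the tridiagonal system
  1·M_0 + 4·M_1 + 1·M_2 = 6(Δ_1 - Δ_0) = -66
  1·M_1 + 6·M_2 + 2·M_3 = 6(Δ_2 - Δ_1) = 9
  2·M_2 + 6·M_3 + 1·M_4 = 6(Δ_3 - Δ_2) = 27
Clamped end conditions give two more equations: 2h_0·M_0 + h_0·M_1 = 6(Δ_0 - S'(0)) = 48 and h_3·M_3 + 2h_3·M_4 = 6(S'(5) - Δ_3) = 12.
Forward elimination and back-substitution give M_0 = 4817/128, M_1 = -1745/64, M_2 = 695/128, M_3 = 59/32, M_4 = 325/64.

1.8438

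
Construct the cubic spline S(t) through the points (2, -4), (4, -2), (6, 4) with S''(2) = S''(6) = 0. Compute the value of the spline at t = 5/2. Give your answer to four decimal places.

-3.7344

Let σ_i = S''(x_i). Step sizes h_i = 2, 2; slopes of the chords Δ_i = (y_(i+1) - y_i)/h_i = 1, 3.
  2·σ_0 + 8·σ_1 + 2·σ_2 = 6(Δ_1 - Δ_0) = 12
Natural end conditions: σ_0 = σ_2 = 0.
Hence σ_0 = 0, σ_1 = 3/2, σ_2 = 0.
On [2, 4], S(t) = -4 + 1/2·(t - 2) + 0·(t - 2)² + 1/8·(t - 2)³.
With (t - 2) = 1/2: S(5/2) = -239/64.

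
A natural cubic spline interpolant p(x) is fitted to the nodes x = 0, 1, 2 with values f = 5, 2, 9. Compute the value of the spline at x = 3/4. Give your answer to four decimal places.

Write M_i for p''(x_i). With h_i = 1, 1 and divided differences Δ_i = -3, 7, the continuity of p' gives the tridiagonal system
  1·M_0 + 4·M_1 + 1·M_2 = 6(Δ_1 - Δ_0) = 60
Natural end conditions: M_0 = M_2 = 0.
Forward elimination and back-substitution give M_0 = 0, M_1 = 15, M_2 = 0.
On [0, 1], p(x) = 5 - 11/2·x + 0·x² + 5/2·x³.
With x = 3/4: p(3/4) = 247/128.

1.9297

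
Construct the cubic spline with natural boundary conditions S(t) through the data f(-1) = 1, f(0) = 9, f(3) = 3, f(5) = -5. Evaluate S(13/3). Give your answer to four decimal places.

Write σ_i for S''(x_i). With h_i = 1, 3, 2 and divided differences Δ_i = 8, -2, -4, the continuity of S' gives the tridiagonal system
  1·σ_0 + 8·σ_1 + 3·σ_2 = 6(Δ_1 - Δ_0) = -60
  3·σ_1 + 10·σ_2 + 2·σ_3 = 6(Δ_2 - Δ_1) = -12
Natural end conditions: σ_0 = σ_3 = 0.
Solving the tridiagonal system: σ_0 = 0, σ_1 = -564/71, σ_2 = 84/71, σ_3 = 0.
On [3, 5], S(t) = 3 - 340/71·(t - 3) + 42/71·(t - 3)² - 7/71·(t - 3)³.
With (t - 3) = 4/3: S(13/3) = -4921/1917.

-2.5670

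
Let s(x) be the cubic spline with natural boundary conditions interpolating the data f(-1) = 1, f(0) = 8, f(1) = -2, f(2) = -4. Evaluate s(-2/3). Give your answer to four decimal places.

4.8346

Put m_i = s'' at the i-th knot. Here h = (1, 1, 1) and Δ = (7, -10, -2), so the interior equations h_(i-1)·m_(i-1) + 2(h_(i-1)+h_i)·m_i + h_i·m_(i+1) = 6(Δ_i − Δ_(i-1)) read
  1·m_0 + 4·m_1 + 1·m_2 = 6(Δ_1 - Δ_0) = -102
  1·m_1 + 4·m_2 + 1·m_3 = 6(Δ_2 - Δ_1) = 48
Natural end conditions: m_0 = m_3 = 0.
Forward elimination and back-substitution give m_0 = 0, m_1 = -152/5, m_2 = 98/5, m_3 = 0.
On [-1, 0], s(x) = 1 + 181/15·(x + 1) + 0·(x + 1)² - 76/15·(x + 1)³.
With (x + 1) = 1/3: s(-2/3) = 1958/405.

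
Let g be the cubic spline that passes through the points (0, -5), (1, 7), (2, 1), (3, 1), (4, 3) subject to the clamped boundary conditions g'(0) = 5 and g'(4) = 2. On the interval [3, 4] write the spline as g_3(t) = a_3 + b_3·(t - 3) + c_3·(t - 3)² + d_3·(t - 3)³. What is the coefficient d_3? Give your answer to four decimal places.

With M_i denoting the second derivative at x_i, h_i = 1, 1, 1, 1, and Δ_i = (y_(i+1) − y_i)/h_i = 12, -6, 0, 2:
  1·M_0 + 4·M_1 + 1·M_2 = 6(Δ_1 - Δ_0) = -108
  1·M_1 + 4·M_2 + 1·M_3 = 6(Δ_2 - Δ_1) = 36
  1·M_2 + 4·M_3 + 1·M_4 = 6(Δ_3 - Δ_2) = 12
Clamped end conditions give two more equations: 2h_0·M_0 + h_0·M_1 = 6(Δ_0 - g'(0)) = 42 and h_3·M_3 + 2h_3·M_4 = 6(g'(4) - Δ_3) = 0.
Solving the tridiagonal system: M_0 = 1185/28, M_1 = -597/14, M_2 = 81/4, M_3 = -33/14, M_4 = 33/28.
On [3, 4], with g_3(t) = a_3 + b_3·(t - 3) + c_3·(t - 3)² + d_3·(t - 3)³: c_3 = M_3/2 = -33/28, d_3 = (M_4 - M_3)/(6h_3) = 33/56, b_3 = Δ_3 - h_3(2M_3 + M_4)/6 = 145/56.

0.5893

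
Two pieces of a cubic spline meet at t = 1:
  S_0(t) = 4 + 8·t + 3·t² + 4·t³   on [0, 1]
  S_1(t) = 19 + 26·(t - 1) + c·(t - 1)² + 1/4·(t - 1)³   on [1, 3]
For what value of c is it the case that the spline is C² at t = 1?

15

S_0''(t) = 6 + 24·t, so S_0''(1) = 30. On the right, S_1''(1) = 2c, so c = 15.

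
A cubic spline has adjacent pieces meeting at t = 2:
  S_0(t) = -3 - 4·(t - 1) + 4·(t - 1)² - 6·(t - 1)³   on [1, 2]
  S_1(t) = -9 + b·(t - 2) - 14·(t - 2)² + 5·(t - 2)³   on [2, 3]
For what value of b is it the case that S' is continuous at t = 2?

-14

S_0'(t) = -4 + 8·(t - 1) - 18·(t - 1)², so S_0'(2) = -14. On the right, S_1'(2) = b, so b = -14.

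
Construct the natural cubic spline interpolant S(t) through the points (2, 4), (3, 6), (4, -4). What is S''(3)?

-18

Write M_i for S''(x_i). With h_i = 1, 1 and divided differences Δ_i = 2, -10, the continuity of S' gives the tridiagonal system
  1·M_0 + 4·M_1 + 1·M_2 = 6(Δ_1 - Δ_0) = -72
Natural end conditions: M_0 = M_2 = 0.
Solving the tridiagonal system: M_0 = 0, M_1 = -18, M_2 = 0.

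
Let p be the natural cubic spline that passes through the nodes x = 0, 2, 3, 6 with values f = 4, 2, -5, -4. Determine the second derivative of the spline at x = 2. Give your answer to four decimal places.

-7.0638

Write σ_i for p''(x_i). With h_i = 2, 1, 3 and divided differences Δ_i = -1, -7, 1/3, the continuity of p' gives the tridiagonal system
  2·σ_0 + 6·σ_1 + 1·σ_2 = 6(Δ_1 - Δ_0) = -36
  1·σ_1 + 8·σ_2 + 3·σ_3 = 6(Δ_2 - Δ_1) = 44
Natural end conditions: σ_0 = σ_3 = 0.
Hence σ_0 = 0, σ_1 = -332/47, σ_2 = 300/47, σ_3 = 0.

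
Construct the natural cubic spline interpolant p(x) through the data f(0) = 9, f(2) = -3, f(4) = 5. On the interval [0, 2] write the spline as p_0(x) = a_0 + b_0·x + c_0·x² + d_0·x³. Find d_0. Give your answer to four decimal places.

Put M_i = p'' at the i-th knot. Here h = (2, 2) and Δ = (-6, 4), so the interior equations h_(i-1)·M_(i-1) + 2(h_(i-1)+h_i)·M_i + h_i·M_(i+1) = 6(Δ_i − Δ_(i-1)) read
  2·M_0 + 8·M_1 + 2·M_2 = 6(Δ_1 - Δ_0) = 60
Natural end conditions: M_0 = M_2 = 0.
Solving the tridiagonal system: M_0 = 0, M_1 = 15/2, M_2 = 0.
On [0, 2], with p_0(x) = a_0 + b_0·x + c_0·x² + d_0·x³: c_0 = M_0/2 = 0, d_0 = (M_1 - M_0)/(6h_0) = 5/8, b_0 = Δ_0 - h_0(2M_0 + M_1)/6 = -17/2.

0.6250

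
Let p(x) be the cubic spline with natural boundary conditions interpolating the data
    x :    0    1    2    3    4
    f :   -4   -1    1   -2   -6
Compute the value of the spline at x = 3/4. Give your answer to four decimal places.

With M_i denoting the second derivative at x_i, h_i = 1, 1, 1, 1, and Δ_i = (y_(i+1) − y_i)/h_i = 3, 2, -3, -4:
  1·M_0 + 4·M_1 + 1·M_2 = 6(Δ_1 - Δ_0) = -6
  1·M_1 + 4·M_2 + 1·M_3 = 6(Δ_2 - Δ_1) = -30
  1·M_2 + 4·M_3 + 1·M_4 = 6(Δ_3 - Δ_2) = -6
Natural end conditions: M_0 = M_4 = 0.
Solving the tridiagonal system: M_0 = 0, M_1 = 3/7, M_2 = -54/7, M_3 = 3/7, M_4 = 0.
On [0, 1], p(x) = -4 + 41/14·x + 0·x² + 1/14·x³.
With x = 3/4: p(3/4) = -227/128.

-1.7734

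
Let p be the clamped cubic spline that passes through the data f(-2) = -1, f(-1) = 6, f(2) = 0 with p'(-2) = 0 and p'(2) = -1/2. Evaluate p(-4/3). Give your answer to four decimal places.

3.1204

Put M_i = p'' at the i-th knot. Here h = (1, 3) and Δ = (7, -2), so the interior equations h_(i-1)·M_(i-1) + 2(h_(i-1)+h_i)·M_i + h_i·M_(i+1) = 6(Δ_i − Δ_(i-1)) read
  1·M_0 + 8·M_1 + 3·M_2 = 6(Δ_1 - Δ_0) = -54
Clamped end conditions give two more equations: 2h_0·M_0 + h_0·M_1 = 6(Δ_0 - p'(-2)) = 42 and h_1·M_1 + 2h_1·M_2 = 6(p'(2) - Δ_1) = 9.
Solving: M_0 = 221/8, M_1 = -53/4, M_2 = 65/8.
On [-2, -1], p(x) = -1 + 0·(x + 2) + 221/16·(x + 2)² - 109/16·(x + 2)³.
With (x + 2) = 2/3: p(-4/3) = 337/108.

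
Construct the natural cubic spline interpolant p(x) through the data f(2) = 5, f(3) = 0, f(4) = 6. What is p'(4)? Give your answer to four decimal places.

Let m_i = p''(x_i). Step sizes h_i = 1, 1; slopes of the chords Δ_i = (y_(i+1) - y_i)/h_i = -5, 6.
  1·m_0 + 4·m_1 + 1·m_2 = 6(Δ_1 - Δ_0) = 66
Natural end conditions: m_0 = m_2 = 0.
Solving: m_0 = 0, m_1 = 33/2, m_2 = 0.
On [3, 4], p'(x) = b_1 + 2c_1·(x - 3) + 3d_1·(x - 3)² with b_1 = Δ_1 - h_1(2m_1 + m_2)/6 = 1/2, c_1 = m_1/2 = 33/4, d_1 = (m_2 - m_1)/(6h_1) = -11/4. So p'(4) = 35/4.

8.7500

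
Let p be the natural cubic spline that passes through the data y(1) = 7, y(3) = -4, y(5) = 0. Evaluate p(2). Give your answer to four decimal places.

Put σ_i = p'' at the i-th knot. Here h = (2, 2) and Δ = (-11/2, 2), so the interior equations h_(i-1)·σ_(i-1) + 2(h_(i-1)+h_i)·σ_i + h_i·σ_(i+1) = 6(Δ_i − Δ_(i-1)) read
  2·σ_0 + 8·σ_1 + 2·σ_2 = 6(Δ_1 - Δ_0) = 45
Natural end conditions: σ_0 = σ_2 = 0.
Solving the tridiagonal system: σ_0 = 0, σ_1 = 45/8, σ_2 = 0.
On [1, 3], p(t) = 7 - 59/8·(t - 1) + 0·(t - 1)² + 15/32·(t - 1)³.
With (t - 1) = 1: p(2) = 3/32.

0.0938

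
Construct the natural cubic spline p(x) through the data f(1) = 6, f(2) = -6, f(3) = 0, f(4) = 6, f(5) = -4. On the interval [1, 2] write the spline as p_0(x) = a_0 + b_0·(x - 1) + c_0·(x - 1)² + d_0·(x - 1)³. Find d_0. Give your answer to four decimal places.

4.5357

Write σ_i for p''(x_i). With h_i = 1, 1, 1, 1 and divided differences Δ_i = -12, 6, 6, -10, the continuity of p' gives the tridiagonal system
  1·σ_0 + 4·σ_1 + 1·σ_2 = 6(Δ_1 - Δ_0) = 108
  1·σ_1 + 4·σ_2 + 1·σ_3 = 6(Δ_2 - Δ_1) = 0
  1·σ_2 + 4·σ_3 + 1·σ_4 = 6(Δ_3 - Δ_2) = -96
Natural end conditions: σ_0 = σ_4 = 0.
Solving: σ_0 = 0, σ_1 = 381/14, σ_2 = -6/7, σ_3 = -333/14, σ_4 = 0.
On [1, 2], with p_0(x) = a_0 + b_0·(x - 1) + c_0·(x - 1)² + d_0·(x - 1)³: c_0 = σ_0/2 = 0, d_0 = (σ_1 - σ_0)/(6h_0) = 127/28, b_0 = Δ_0 - h_0(2σ_0 + σ_1)/6 = -463/28.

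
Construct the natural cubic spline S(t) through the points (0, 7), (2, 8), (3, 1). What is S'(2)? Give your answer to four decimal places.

-4.5000

Put σ_i = S'' at the i-th knot. Here h = (2, 1) and Δ = (1/2, -7), so the interior equations h_(i-1)·σ_(i-1) + 2(h_(i-1)+h_i)·σ_i + h_i·σ_(i+1) = 6(Δ_i − Δ_(i-1)) read
  2·σ_0 + 6·σ_1 + 1·σ_2 = 6(Δ_1 - Δ_0) = -45
Natural end conditions: σ_0 = σ_2 = 0.
Solving: σ_0 = 0, σ_1 = -15/2, σ_2 = 0.
On [2, 3], S'(t) = b_1 + 2c_1·(t - 2) + 3d_1·(t - 2)² with b_1 = Δ_1 - h_1(2σ_1 + σ_2)/6 = -9/2, c_1 = σ_1/2 = -15/4, d_1 = (σ_2 - σ_1)/(6h_1) = 5/4. So S'(2) = -9/2.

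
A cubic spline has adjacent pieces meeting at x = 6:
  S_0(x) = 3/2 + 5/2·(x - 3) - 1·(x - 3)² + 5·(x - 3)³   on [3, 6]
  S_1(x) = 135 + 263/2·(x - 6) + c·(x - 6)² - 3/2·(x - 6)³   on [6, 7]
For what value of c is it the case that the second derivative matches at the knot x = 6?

44

S_0''(x) = -2 + 30·(x - 3), so S_0''(6) = 88. On the right, S_1''(6) = 2c, so c = 44.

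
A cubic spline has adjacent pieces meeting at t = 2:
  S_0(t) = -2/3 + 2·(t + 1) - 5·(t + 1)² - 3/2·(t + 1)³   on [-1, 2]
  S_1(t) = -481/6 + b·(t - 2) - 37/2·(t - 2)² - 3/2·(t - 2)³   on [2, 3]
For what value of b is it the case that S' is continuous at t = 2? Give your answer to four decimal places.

S_0'(t) = 2 - 10·(t + 1) - 9/2·(t + 1)², so S_0'(2) = -137/2. On the right, S_1'(2) = b, so b = -137/2.

-68.5000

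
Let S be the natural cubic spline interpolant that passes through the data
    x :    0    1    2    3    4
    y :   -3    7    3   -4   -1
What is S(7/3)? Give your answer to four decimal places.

Write M_i for S''(x_i). With h_i = 1, 1, 1, 1 and divided differences Δ_i = 10, -4, -7, 3, the continuity of S' gives the tridiagonal system
  1·M_0 + 4·M_1 + 1·M_2 = 6(Δ_1 - Δ_0) = -84
  1·M_1 + 4·M_2 + 1·M_3 = 6(Δ_2 - Δ_1) = -18
  1·M_2 + 4·M_3 + 1·M_4 = 6(Δ_3 - Δ_2) = 60
Natural end conditions: M_0 = M_4 = 0.
Hence M_0 = 0, M_1 = -141/7, M_2 = -24/7, M_3 = 111/7, M_4 = 0.
On [2, 3], S(x) = 3 - 17/2·(x - 2) - 12/7·(x - 2)² + 45/14·(x - 2)³.
With (x - 2) = 1/3: S(7/3) = 2/21.

0.0952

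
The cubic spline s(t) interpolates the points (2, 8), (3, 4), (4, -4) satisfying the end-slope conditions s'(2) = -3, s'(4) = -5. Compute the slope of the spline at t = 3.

-7

With M_i denoting the second derivative at x_i, h_i = 1, 1, and Δ_i = (y_(i+1) − y_i)/h_i = -4, -8:
  1·M_0 + 4·M_1 + 1·M_2 = 6(Δ_1 - Δ_0) = -24
Clamped end conditions give two more equations: 2h_0·M_0 + h_0·M_1 = 6(Δ_0 - s'(2)) = -6 and h_1·M_1 + 2h_1·M_2 = 6(s'(4) - Δ_1) = 18.
Hence M_0 = 2, M_1 = -10, M_2 = 14.
On [3, 4], s'(t) = b_1 + 2c_1·(t - 3) + 3d_1·(t - 3)² with b_1 = Δ_1 - h_1(2M_1 + M_2)/6 = -7, c_1 = M_1/2 = -5, d_1 = (M_2 - M_1)/(6h_1) = 4. So s'(3) = -7.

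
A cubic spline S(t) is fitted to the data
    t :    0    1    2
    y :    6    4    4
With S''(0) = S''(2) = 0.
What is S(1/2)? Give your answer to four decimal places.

Let M_i = S''(x_i). Step sizes h_i = 1, 1; slopes of the chords Δ_i = (y_(i+1) - y_i)/h_i = -2, 0.
  1·M_0 + 4·M_1 + 1·M_2 = 6(Δ_1 - Δ_0) = 12
Natural end conditions: M_0 = M_2 = 0.
Solving: M_0 = 0, M_1 = 3, M_2 = 0.
On [0, 1], S(t) = 6 - 5/2·t + 0·t² + 1/2·t³.
With t = 1/2: S(1/2) = 77/16.

4.8125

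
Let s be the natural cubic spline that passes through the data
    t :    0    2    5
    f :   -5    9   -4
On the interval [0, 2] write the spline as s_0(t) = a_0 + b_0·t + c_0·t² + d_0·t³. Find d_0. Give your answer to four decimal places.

Let m_i = s''(x_i). Step sizes h_i = 2, 3; slopes of the chords Δ_i = (y_(i+1) - y_i)/h_i = 7, -13/3.
  2·m_0 + 10·m_1 + 3·m_2 = 6(Δ_1 - Δ_0) = -68
Natural end conditions: m_0 = m_2 = 0.
Solving the tridiagonal system: m_0 = 0, m_1 = -34/5, m_2 = 0.
On [0, 2], with s_0(t) = a_0 + b_0·t + c_0·t² + d_0·t³: c_0 = m_0/2 = 0, d_0 = (m_1 - m_0)/(6h_0) = -17/30, b_0 = Δ_0 - h_0(2m_0 + m_1)/6 = 139/15.

-0.5667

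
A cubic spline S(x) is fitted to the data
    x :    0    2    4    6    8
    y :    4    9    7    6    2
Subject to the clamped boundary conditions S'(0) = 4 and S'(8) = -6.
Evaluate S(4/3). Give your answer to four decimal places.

Put m_i = S'' at the i-th knot. Here h = (2, 2, 2, 2) and Δ = (5/2, -1, -1/2, -2), so the interior equations h_(i-1)·m_(i-1) + 2(h_(i-1)+h_i)·m_i + h_i·m_(i+1) = 6(Δ_i − Δ_(i-1)) read
  2·m_0 + 8·m_1 + 2·m_2 = 6(Δ_1 - Δ_0) = -21
  2·m_1 + 8·m_2 + 2·m_3 = 6(Δ_2 - Δ_1) = 3
  2·m_2 + 8·m_3 + 2·m_4 = 6(Δ_3 - Δ_2) = -9
Clamped end conditions give two more equations: 2h_0·m_0 + h_0·m_1 = 6(Δ_0 - S'(0)) = -9 and h_3·m_3 + 2h_3·m_4 = 6(S'(8) - Δ_3) = -24.
Solving the tridiagonal system: m_0 = -13/14, m_1 = -37/14, m_2 = 1, m_3 = 1/7, m_4 = -85/14.
On [0, 2], S(x) = 4 + 4·x - 13/28·x² - 1/7·x³.
With x = 4/3: S(4/3) = 1544/189.

8.1693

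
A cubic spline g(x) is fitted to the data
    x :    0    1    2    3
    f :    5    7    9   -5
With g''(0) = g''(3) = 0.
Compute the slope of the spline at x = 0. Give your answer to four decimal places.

0.9333

Write σ_i for g''(x_i). With h_i = 1, 1, 1 and divided differences Δ_i = 2, 2, -14, the continuity of g' gives the tridiagonal system
  1·σ_0 + 4·σ_1 + 1·σ_2 = 6(Δ_1 - Δ_0) = 0
  1·σ_1 + 4·σ_2 + 1·σ_3 = 6(Δ_2 - Δ_1) = -96
Natural end conditions: σ_0 = σ_3 = 0.
Solving: σ_0 = 0, σ_1 = 32/5, σ_2 = -128/5, σ_3 = 0.
On [0, 1], g'(x) = b_0 + 2c_0·x + 3d_0·x² with b_0 = Δ_0 - h_0(2σ_0 + σ_1)/6 = 14/15, c_0 = σ_0/2 = 0, d_0 = (σ_1 - σ_0)/(6h_0) = 16/15. So g'(0) = 14/15.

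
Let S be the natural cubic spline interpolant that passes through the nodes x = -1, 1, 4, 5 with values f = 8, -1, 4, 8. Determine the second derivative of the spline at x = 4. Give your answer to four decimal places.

0.4085

Put M_i = S'' at the i-th knot. Here h = (2, 3, 1) and Δ = (-9/2, 5/3, 4), so the interior equations h_(i-1)·M_(i-1) + 2(h_(i-1)+h_i)·M_i + h_i·M_(i+1) = 6(Δ_i − Δ_(i-1)) read
  2·M_0 + 10·M_1 + 3·M_2 = 6(Δ_1 - Δ_0) = 37
  3·M_1 + 8·M_2 + 1·M_3 = 6(Δ_2 - Δ_1) = 14
Natural end conditions: M_0 = M_3 = 0.
Hence M_0 = 0, M_1 = 254/71, M_2 = 29/71, M_3 = 0.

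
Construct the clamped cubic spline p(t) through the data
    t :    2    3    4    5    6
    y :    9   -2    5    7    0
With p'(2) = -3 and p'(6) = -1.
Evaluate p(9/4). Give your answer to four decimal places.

With M_i denoting the second derivative at x_i, h_i = 1, 1, 1, 1, and Δ_i = (y_(i+1) − y_i)/h_i = -11, 7, 2, -7:
  1·M_0 + 4·M_1 + 1·M_2 = 6(Δ_1 - Δ_0) = 108
  1·M_1 + 4·M_2 + 1·M_3 = 6(Δ_2 - Δ_1) = -30
  1·M_2 + 4·M_3 + 1·M_4 = 6(Δ_3 - Δ_2) = -54
Clamped end conditions give two more equations: 2h_0·M_0 + h_0·M_1 = 6(Δ_0 - p'(2)) = -48 and h_3·M_3 + 2h_3·M_4 = 6(p'(6) - Δ_3) = 36.
Forward elimination and back-substitution give M_0 = -1255/28, M_1 = 583/14, M_2 = -55/4, M_3 = -233/14, M_4 = 737/28.
On [2, 3], p(t) = 9 - 3·(t - 2) - 1255/56·(t - 2)² + 807/56·(t - 2)³.
With (t - 2) = 1/4: p(9/4) = 25355/3584.

7.0745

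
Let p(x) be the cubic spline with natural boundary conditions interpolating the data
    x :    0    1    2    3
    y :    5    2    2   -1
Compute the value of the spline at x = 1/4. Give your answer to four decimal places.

4.0156

Put M_i = p'' at the i-th knot. Here h = (1, 1, 1) and Δ = (-3, 0, -3), so the interior equations h_(i-1)·M_(i-1) + 2(h_(i-1)+h_i)·M_i + h_i·M_(i+1) = 6(Δ_i − Δ_(i-1)) read
  1·M_0 + 4·M_1 + 1·M_2 = 6(Δ_1 - Δ_0) = 18
  1·M_1 + 4·M_2 + 1·M_3 = 6(Δ_2 - Δ_1) = -18
Natural end conditions: M_0 = M_3 = 0.
Solving: M_0 = 0, M_1 = 6, M_2 = -6, M_3 = 0.
On [0, 1], p(x) = 5 - 4·x + 0·x² + 1·x³.
With x = 1/4: p(1/4) = 257/64.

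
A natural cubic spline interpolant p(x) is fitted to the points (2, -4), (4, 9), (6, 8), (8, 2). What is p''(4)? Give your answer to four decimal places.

Put σ_i = p'' at the i-th knot. Here h = (2, 2, 2) and Δ = (13/2, -1/2, -3), so the interior equations h_(i-1)·σ_(i-1) + 2(h_(i-1)+h_i)·σ_i + h_i·σ_(i+1) = 6(Δ_i − Δ_(i-1)) read
  2·σ_0 + 8·σ_1 + 2·σ_2 = 6(Δ_1 - Δ_0) = -42
  2·σ_1 + 8·σ_2 + 2·σ_3 = 6(Δ_2 - Δ_1) = -15
Natural end conditions: σ_0 = σ_3 = 0.
Solving: σ_0 = 0, σ_1 = -51/10, σ_2 = -3/5, σ_3 = 0.

-5.1000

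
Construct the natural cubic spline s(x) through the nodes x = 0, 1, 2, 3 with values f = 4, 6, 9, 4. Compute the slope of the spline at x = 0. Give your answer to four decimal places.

1.2000

Let M_i = s''(x_i). Step sizes h_i = 1, 1, 1; slopes of the chords Δ_i = (y_(i+1) - y_i)/h_i = 2, 3, -5.
  1·M_0 + 4·M_1 + 1·M_2 = 6(Δ_1 - Δ_0) = 6
  1·M_1 + 4·M_2 + 1·M_3 = 6(Δ_2 - Δ_1) = -48
Natural end conditions: M_0 = M_3 = 0.
Solving the tridiagonal system: M_0 = 0, M_1 = 24/5, M_2 = -66/5, M_3 = 0.
On [0, 1], s'(x) = b_0 + 2c_0·x + 3d_0·x² with b_0 = Δ_0 - h_0(2M_0 + M_1)/6 = 6/5, c_0 = M_0/2 = 0, d_0 = (M_1 - M_0)/(6h_0) = 4/5. So s'(0) = 6/5.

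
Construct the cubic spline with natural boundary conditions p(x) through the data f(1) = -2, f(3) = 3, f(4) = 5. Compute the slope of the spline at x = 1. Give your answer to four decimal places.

Write M_i for p''(x_i). With h_i = 2, 1 and divided differences Δ_i = 5/2, 2, the continuity of p' gives the tridiagonal system
  2·M_0 + 6·M_1 + 1·M_2 = 6(Δ_1 - Δ_0) = -3
Natural end conditions: M_0 = M_2 = 0.
Hence M_0 = 0, M_1 = -1/2, M_2 = 0.
On [1, 3], p'(x) = b_0 + 2c_0·(x - 1) + 3d_0·(x - 1)² with b_0 = Δ_0 - h_0(2M_0 + M_1)/6 = 8/3, c_0 = M_0/2 = 0, d_0 = (M_1 - M_0)/(6h_0) = -1/24. So p'(1) = 8/3.

2.6667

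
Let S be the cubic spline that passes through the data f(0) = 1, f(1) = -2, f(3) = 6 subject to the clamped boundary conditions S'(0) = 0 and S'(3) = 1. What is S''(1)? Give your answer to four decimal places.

13.3333

Let σ_i = S''(x_i). Step sizes h_i = 1, 2; slopes of the chords Δ_i = (y_(i+1) - y_i)/h_i = -3, 4.
  1·σ_0 + 6·σ_1 + 2·σ_2 = 6(Δ_1 - Δ_0) = 42
Clamped end conditions give two more equations: 2h_0·σ_0 + h_0·σ_1 = 6(Δ_0 - S'(0)) = -18 and h_1·σ_1 + 2h_1·σ_2 = 6(S'(3) - Δ_1) = -18.
Solving the tridiagonal system: σ_0 = -47/3, σ_1 = 40/3, σ_2 = -67/6.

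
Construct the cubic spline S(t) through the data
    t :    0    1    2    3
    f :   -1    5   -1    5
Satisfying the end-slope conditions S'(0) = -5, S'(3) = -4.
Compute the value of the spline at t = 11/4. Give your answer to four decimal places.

Write σ_i for S''(x_i). With h_i = 1, 1, 1 and divided differences Δ_i = 6, -6, 6, the continuity of S' gives the tridiagonal system
  1·σ_0 + 4·σ_1 + 1·σ_2 = 6(Δ_1 - Δ_0) = -72
  1·σ_1 + 4·σ_2 + 1·σ_3 = 6(Δ_2 - Δ_1) = 72
Clamped end conditions give two more equations: 2h_0·σ_0 + h_0·σ_1 = 6(Δ_0 - S'(0)) = 66 and h_2·σ_2 + 2h_2·σ_3 = 6(S'(3) - Δ_2) = -60.
Solving: σ_0 = 808/15, σ_1 = -626/15, σ_2 = 616/15, σ_3 = -758/15.
On [2, 3], S(t) = -1 + 11/15·(t - 2) + 308/15·(t - 2)² - 229/15·(t - 2)³.
With (t - 2) = 3/4: S(11/4) = 1491/320.

4.6594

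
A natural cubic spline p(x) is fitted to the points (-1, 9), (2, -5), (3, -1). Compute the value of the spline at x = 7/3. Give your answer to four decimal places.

With M_i denoting the second derivative at x_i, h_i = 3, 1, and Δ_i = (y_(i+1) − y_i)/h_i = -14/3, 4:
  3·M_0 + 8·M_1 + 1·M_2 = 6(Δ_1 - Δ_0) = 52
Natural end conditions: M_0 = M_2 = 0.
Hence M_0 = 0, M_1 = 13/2, M_2 = 0.
On [2, 3], p(x) = -5 + 11/6·(x - 2) + 13/4·(x - 2)² - 13/12·(x - 2)³.
With (x - 2) = 1/3: p(7/3) = -659/162.

-4.0679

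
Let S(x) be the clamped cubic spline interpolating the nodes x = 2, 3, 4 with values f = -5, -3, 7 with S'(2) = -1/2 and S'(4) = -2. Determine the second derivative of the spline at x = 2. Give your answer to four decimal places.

Put m_i = S'' at the i-th knot. Here h = (1, 1) and Δ = (2, 10), so the interior equations h_(i-1)·m_(i-1) + 2(h_(i-1)+h_i)·m_i + h_i·m_(i+1) = 6(Δ_i − Δ_(i-1)) read
  1·m_0 + 4·m_1 + 1·m_2 = 6(Δ_1 - Δ_0) = 48
Clamped end conditions give two more equations: 2h_0·m_0 + h_0·m_1 = 6(Δ_0 - S'(2)) = 15 and h_1·m_1 + 2h_1·m_2 = 6(S'(4) - Δ_1) = -72.
Solving: m_0 = -21/4, m_1 = 51/2, m_2 = -195/4.

-5.2500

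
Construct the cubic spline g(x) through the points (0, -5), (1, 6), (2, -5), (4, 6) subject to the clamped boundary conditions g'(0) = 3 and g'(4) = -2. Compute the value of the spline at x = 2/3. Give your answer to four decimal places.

Let M_i = g''(x_i). Step sizes h_i = 1, 1, 2; slopes of the chords Δ_i = (y_(i+1) - y_i)/h_i = 11, -11, 11/2.
  1·M_0 + 4·M_1 + 1·M_2 = 6(Δ_1 - Δ_0) = -132
  1·M_1 + 6·M_2 + 2·M_3 = 6(Δ_2 - Δ_1) = 99
Clamped end conditions give two more equations: 2h_0·M_0 + h_0·M_1 = 6(Δ_0 - g'(0)) = 48 and h_2·M_2 + 2h_2·M_3 = 6(g'(4) - Δ_2) = -45.
Solving: M_0 = 1129/22, M_1 = -601/11, M_2 = 775/22, M_3 = -635/22.
On [0, 1], g(x) = -5 + 3·x + 1129/44·x² - 777/44·x³.
With x = 2/3: g(2/3) = 314/99.

3.1717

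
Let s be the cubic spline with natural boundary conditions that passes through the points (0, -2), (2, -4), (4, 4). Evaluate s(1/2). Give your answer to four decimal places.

-3.0859

Let M_i = s''(x_i). Step sizes h_i = 2, 2; slopes of the chords Δ_i = (y_(i+1) - y_i)/h_i = -1, 4.
  2·M_0 + 8·M_1 + 2·M_2 = 6(Δ_1 - Δ_0) = 30
Natural end conditions: M_0 = M_2 = 0.
Forward elimination and back-substitution give M_0 = 0, M_1 = 15/4, M_2 = 0.
On [0, 2], s(x) = -2 - 9/4·x + 0·x² + 5/16·x³.
With x = 1/2: s(1/2) = -395/128.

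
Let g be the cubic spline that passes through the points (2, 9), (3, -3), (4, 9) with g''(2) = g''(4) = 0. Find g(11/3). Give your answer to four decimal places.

3.2222

Let σ_i = g''(x_i). Step sizes h_i = 1, 1; slopes of the chords Δ_i = (y_(i+1) - y_i)/h_i = -12, 12.
  1·σ_0 + 4·σ_1 + 1·σ_2 = 6(Δ_1 - Δ_0) = 144
Natural end conditions: σ_0 = σ_2 = 0.
Forward elimination and back-substitution give σ_0 = 0, σ_1 = 36, σ_2 = 0.
On [3, 4], g(x) = -3 + 0·(x - 3) + 18·(x - 3)² - 6·(x - 3)³.
With (x - 3) = 2/3: g(11/3) = 29/9.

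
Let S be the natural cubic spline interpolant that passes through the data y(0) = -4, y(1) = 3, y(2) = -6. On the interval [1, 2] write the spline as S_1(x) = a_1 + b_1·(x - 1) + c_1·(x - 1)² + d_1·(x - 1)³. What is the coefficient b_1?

With M_i denoting the second derivative at x_i, h_i = 1, 1, and Δ_i = (y_(i+1) − y_i)/h_i = 7, -9:
  1·M_0 + 4·M_1 + 1·M_2 = 6(Δ_1 - Δ_0) = -96
Natural end conditions: M_0 = M_2 = 0.
Hence M_0 = 0, M_1 = -24, M_2 = 0.
On [1, 2], with S_1(x) = a_1 + b_1·(x - 1) + c_1·(x - 1)² + d_1·(x - 1)³: c_1 = M_1/2 = -12, d_1 = (M_2 - M_1)/(6h_1) = 4, b_1 = Δ_1 - h_1(2M_1 + M_2)/6 = -1.

-1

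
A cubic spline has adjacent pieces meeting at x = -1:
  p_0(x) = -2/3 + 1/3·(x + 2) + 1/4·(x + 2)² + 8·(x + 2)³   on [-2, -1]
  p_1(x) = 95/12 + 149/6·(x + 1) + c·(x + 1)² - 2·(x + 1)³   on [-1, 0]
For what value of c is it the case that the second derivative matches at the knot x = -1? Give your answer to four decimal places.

24.2500

p_0''(x) = 1/2 + 48·(x + 2), so p_0''(-1) = 97/2. On the right, p_1''(-1) = 2c, so c = 97/4.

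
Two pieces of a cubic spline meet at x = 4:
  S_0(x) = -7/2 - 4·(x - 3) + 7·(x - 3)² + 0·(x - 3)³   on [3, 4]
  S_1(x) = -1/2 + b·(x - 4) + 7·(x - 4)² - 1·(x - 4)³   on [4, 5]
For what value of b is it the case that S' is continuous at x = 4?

S_0'(x) = -4 + 14·(x - 3) + 0·(x - 3)², so S_0'(4) = 10. On the right, S_1'(4) = b, so b = 10.

10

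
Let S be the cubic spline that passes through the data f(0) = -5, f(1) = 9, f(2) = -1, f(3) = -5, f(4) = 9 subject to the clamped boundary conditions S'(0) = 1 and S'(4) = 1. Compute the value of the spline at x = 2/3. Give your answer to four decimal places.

Write M_i for S''(x_i). With h_i = 1, 1, 1, 1 and divided differences Δ_i = 14, -10, -4, 14, the continuity of S' gives the tridiagonal system
  1·M_0 + 4·M_1 + 1·M_2 = 6(Δ_1 - Δ_0) = -144
  1·M_1 + 4·M_2 + 1·M_3 = 6(Δ_2 - Δ_1) = 36
  1·M_2 + 4·M_3 + 1·M_4 = 6(Δ_3 - Δ_2) = 108
Clamped end conditions give two more equations: 2h_0·M_0 + h_0·M_1 = 6(Δ_0 - S'(0)) = 78 and h_3·M_3 + 2h_3·M_4 = 6(S'(4) - Δ_3) = -78.
Solving the tridiagonal system: M_0 = 939/14, M_1 = -393/7, M_2 = 27/2, M_3 = 267/7, M_4 = -813/14.
On [0, 1], S(x) = -5 + 1·x + 939/28·x² - 575/28·x³.
With x = 2/3: S(2/3) = 848/189.

4.4868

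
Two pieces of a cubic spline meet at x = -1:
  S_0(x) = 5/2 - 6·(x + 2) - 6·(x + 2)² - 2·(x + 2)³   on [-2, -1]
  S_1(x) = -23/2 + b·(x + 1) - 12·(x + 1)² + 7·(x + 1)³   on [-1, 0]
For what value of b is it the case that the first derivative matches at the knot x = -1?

-24

S_0'(x) = -6 - 12·(x + 2) - 6·(x + 2)², so S_0'(-1) = -24. On the right, S_1'(-1) = b, so b = -24.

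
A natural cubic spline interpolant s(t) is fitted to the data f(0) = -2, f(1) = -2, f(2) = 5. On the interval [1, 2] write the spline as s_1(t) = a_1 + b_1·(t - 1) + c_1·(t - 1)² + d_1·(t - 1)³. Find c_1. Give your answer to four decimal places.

5.2500

With m_i denoting the second derivative at x_i, h_i = 1, 1, and Δ_i = (y_(i+1) − y_i)/h_i = 0, 7:
  1·m_0 + 4·m_1 + 1·m_2 = 6(Δ_1 - Δ_0) = 42
Natural end conditions: m_0 = m_2 = 0.
Forward elimination and back-substitution give m_0 = 0, m_1 = 21/2, m_2 = 0.
On [1, 2], with s_1(t) = a_1 + b_1·(t - 1) + c_1·(t - 1)² + d_1·(t - 1)³: c_1 = m_1/2 = 21/4, d_1 = (m_2 - m_1)/(6h_1) = -7/4, b_1 = Δ_1 - h_1(2m_1 + m_2)/6 = 7/2.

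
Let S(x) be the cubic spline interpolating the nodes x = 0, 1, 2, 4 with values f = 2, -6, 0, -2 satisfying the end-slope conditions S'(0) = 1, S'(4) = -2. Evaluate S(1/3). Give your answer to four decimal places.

With σ_i denoting the second derivative at x_i, h_i = 1, 1, 2, and Δ_i = (y_(i+1) − y_i)/h_i = -8, 6, -1:
  1·σ_0 + 4·σ_1 + 1·σ_2 = 6(Δ_1 - Δ_0) = 84
  1·σ_1 + 6·σ_2 + 2·σ_3 = 6(Δ_2 - Δ_1) = -42
Clamped end conditions give two more equations: 2h_0·σ_0 + h_0·σ_1 = 6(Δ_0 - S'(0)) = -54 and h_2·σ_2 + 2h_2·σ_3 = 6(S'(4) - Δ_2) = -6.
Solving: σ_0 = -45, σ_1 = 36, σ_2 = -15, σ_3 = 6.
On [0, 1], S(x) = 2 + 1·x - 45/2·x² + 27/2·x³.
With x = 1/3: S(1/3) = 1/3.

0.3333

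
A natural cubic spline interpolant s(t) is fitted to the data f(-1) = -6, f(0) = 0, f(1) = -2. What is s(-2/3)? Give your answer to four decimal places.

Write σ_i for s''(x_i). With h_i = 1, 1 and divided differences Δ_i = 6, -2, the continuity of s' gives the tridiagonal system
  1·σ_0 + 4·σ_1 + 1·σ_2 = 6(Δ_1 - Δ_0) = -48
Natural end conditions: σ_0 = σ_2 = 0.
Solving: σ_0 = 0, σ_1 = -12, σ_2 = 0.
On [-1, 0], s(t) = -6 + 8·(t + 1) + 0·(t + 1)² - 2·(t + 1)³.
With (t + 1) = 1/3: s(-2/3) = -92/27.

-3.4074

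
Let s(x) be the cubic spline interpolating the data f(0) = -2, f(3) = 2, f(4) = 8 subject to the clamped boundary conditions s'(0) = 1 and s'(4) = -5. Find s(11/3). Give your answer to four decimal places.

7.8519

Write M_i for s''(x_i). With h_i = 3, 1 and divided differences Δ_i = 4/3, 6, the continuity of s' gives the tridiagonal system
  3·M_0 + 8·M_1 + 1·M_2 = 6(Δ_1 - Δ_0) = 28
Clamped end conditions give two more equations: 2h_0·M_0 + h_0·M_1 = 6(Δ_0 - s'(0)) = 2 and h_1·M_1 + 2h_1·M_2 = 6(s'(4) - Δ_1) = -66.
Hence M_0 = -14/3, M_1 = 10, M_2 = -38.
On [3, 4], s(x) = 2 + 9·(x - 3) + 5·(x - 3)² - 8·(x - 3)³.
With (x - 3) = 2/3: s(11/3) = 212/27.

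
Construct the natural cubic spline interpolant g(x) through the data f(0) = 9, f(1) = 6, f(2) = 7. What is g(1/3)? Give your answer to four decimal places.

7.7037

Write M_i for g''(x_i). With h_i = 1, 1 and divided differences Δ_i = -3, 1, the continuity of g' gives the tridiagonal system
  1·M_0 + 4·M_1 + 1·M_2 = 6(Δ_1 - Δ_0) = 24
Natural end conditions: M_0 = M_2 = 0.
Forward elimination and back-substitution give M_0 = 0, M_1 = 6, M_2 = 0.
On [0, 1], g(x) = 9 - 4·x + 0·x² + 1·x³.
With x = 1/3: g(1/3) = 208/27.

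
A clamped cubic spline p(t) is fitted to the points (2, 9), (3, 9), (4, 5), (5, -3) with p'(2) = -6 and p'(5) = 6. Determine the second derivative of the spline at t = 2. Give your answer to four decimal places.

Write M_i for p''(x_i). With h_i = 1, 1, 1 and divided differences Δ_i = 0, -4, -8, the continuity of p' gives the tridiagonal system
  1·M_0 + 4·M_1 + 1·M_2 = 6(Δ_1 - Δ_0) = -24
  1·M_1 + 4·M_2 + 1·M_3 = 6(Δ_2 - Δ_1) = -24
Clamped end conditions give two more equations: 2h_0·M_0 + h_0·M_1 = 6(Δ_0 - p'(2)) = 36 and h_2·M_2 + 2h_2·M_3 = 6(p'(5) - Δ_2) = 84.
Solving the tridiagonal system: M_0 = 108/5, M_1 = -36/5, M_2 = -84/5, M_3 = 252/5.

21.6000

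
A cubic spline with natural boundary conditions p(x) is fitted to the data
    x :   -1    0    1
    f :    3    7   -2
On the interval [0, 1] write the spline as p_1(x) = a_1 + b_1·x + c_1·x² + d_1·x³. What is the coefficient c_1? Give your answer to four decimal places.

Put σ_i = p'' at the i-th knot. Here h = (1, 1) and Δ = (4, -9), so the interior equations h_(i-1)·σ_(i-1) + 2(h_(i-1)+h_i)·σ_i + h_i·σ_(i+1) = 6(Δ_i − Δ_(i-1)) read
  1·σ_0 + 4·σ_1 + 1·σ_2 = 6(Δ_1 - Δ_0) = -78
Natural end conditions: σ_0 = σ_2 = 0.
Hence σ_0 = 0, σ_1 = -39/2, σ_2 = 0.
On [0, 1], with p_1(x) = a_1 + b_1·x + c_1·x² + d_1·x³: c_1 = σ_1/2 = -39/4, d_1 = (σ_2 - σ_1)/(6h_1) = 13/4, b_1 = Δ_1 - h_1(2σ_1 + σ_2)/6 = -5/2.

-9.7500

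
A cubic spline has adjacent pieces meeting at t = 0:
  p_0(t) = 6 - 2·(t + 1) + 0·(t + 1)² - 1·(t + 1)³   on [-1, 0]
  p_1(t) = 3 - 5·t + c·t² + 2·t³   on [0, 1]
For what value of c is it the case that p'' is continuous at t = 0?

p_0''(t) = 0 - 6·(t + 1), so p_0''(0) = -6. On the right, p_1''(0) = 2c, so c = -3.

-3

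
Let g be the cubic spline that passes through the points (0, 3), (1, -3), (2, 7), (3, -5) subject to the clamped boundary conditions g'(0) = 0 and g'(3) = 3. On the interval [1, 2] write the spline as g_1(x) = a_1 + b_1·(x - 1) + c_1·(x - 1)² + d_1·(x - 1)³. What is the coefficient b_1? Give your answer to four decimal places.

Put σ_i = g'' at the i-th knot. Here h = (1, 1, 1) and Δ = (-6, 10, -12), so the interior equations h_(i-1)·σ_(i-1) + 2(h_(i-1)+h_i)·σ_i + h_i·σ_(i+1) = 6(Δ_i − Δ_(i-1)) read
  1·σ_0 + 4·σ_1 + 1·σ_2 = 6(Δ_1 - Δ_0) = 96
  1·σ_1 + 4·σ_2 + 1·σ_3 = 6(Δ_2 - Δ_1) = -132
Clamped end conditions give two more equations: 2h_0·σ_0 + h_0·σ_1 = 6(Δ_0 - g'(0)) = -36 and h_2·σ_2 + 2h_2·σ_3 = 6(g'(3) - Δ_2) = 90.
Forward elimination and back-substitution give σ_0 = -218/5, σ_1 = 256/5, σ_2 = -326/5, σ_3 = 388/5.
On [1, 2], with g_1(x) = a_1 + b_1·(x - 1) + c_1·(x - 1)² + d_1·(x - 1)³: c_1 = σ_1/2 = 128/5, d_1 = (σ_2 - σ_1)/(6h_1) = -97/5, b_1 = Δ_1 - h_1(2σ_1 + σ_2)/6 = 19/5.

3.8000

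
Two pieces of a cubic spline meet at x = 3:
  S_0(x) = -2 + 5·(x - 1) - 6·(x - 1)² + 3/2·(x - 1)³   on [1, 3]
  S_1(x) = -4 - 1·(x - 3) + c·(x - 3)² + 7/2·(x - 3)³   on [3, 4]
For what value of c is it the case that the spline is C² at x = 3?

3

S_0''(x) = -12 + 9·(x - 1), so S_0''(3) = 6. On the right, S_1''(3) = 2c, so c = 3.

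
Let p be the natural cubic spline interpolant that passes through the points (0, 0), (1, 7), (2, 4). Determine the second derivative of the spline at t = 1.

With M_i denoting the second derivative at x_i, h_i = 1, 1, and Δ_i = (y_(i+1) − y_i)/h_i = 7, -3:
  1·M_0 + 4·M_1 + 1·M_2 = 6(Δ_1 - Δ_0) = -60
Natural end conditions: M_0 = M_2 = 0.
Solving: M_0 = 0, M_1 = -15, M_2 = 0.

-15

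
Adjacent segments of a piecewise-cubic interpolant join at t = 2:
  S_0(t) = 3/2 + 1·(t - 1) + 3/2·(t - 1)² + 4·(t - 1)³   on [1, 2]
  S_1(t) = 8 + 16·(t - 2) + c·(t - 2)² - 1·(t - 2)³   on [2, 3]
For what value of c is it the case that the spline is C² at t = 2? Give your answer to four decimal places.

13.5000

S_0''(t) = 3 + 24·(t - 1), so S_0''(2) = 27. On the right, S_1''(2) = 2c, so c = 27/2.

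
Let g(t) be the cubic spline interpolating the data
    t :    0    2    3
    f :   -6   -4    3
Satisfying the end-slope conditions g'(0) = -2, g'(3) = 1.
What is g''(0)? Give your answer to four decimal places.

-0.5000

Write M_i for g''(x_i). With h_i = 2, 1 and divided differences Δ_i = 1, 7, the continuity of g' gives the tridiagonal system
  2·M_0 + 6·M_1 + 1·M_2 = 6(Δ_1 - Δ_0) = 36
Clamped end conditions give two more equations: 2h_0·M_0 + h_0·M_1 = 6(Δ_0 - g'(0)) = 18 and h_1·M_1 + 2h_1·M_2 = 6(g'(3) - Δ_1) = -36.
Hence M_0 = -1/2, M_1 = 10, M_2 = -23.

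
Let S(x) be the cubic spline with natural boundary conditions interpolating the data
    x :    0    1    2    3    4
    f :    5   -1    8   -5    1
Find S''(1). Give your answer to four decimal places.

Put M_i = S'' at the i-th knot. Here h = (1, 1, 1, 1) and Δ = (-6, 9, -13, 6), so the interior equations h_(i-1)·M_(i-1) + 2(h_(i-1)+h_i)·M_i + h_i·M_(i+1) = 6(Δ_i − Δ_(i-1)) read
  1·M_0 + 4·M_1 + 1·M_2 = 6(Δ_1 - Δ_0) = 90
  1·M_1 + 4·M_2 + 1·M_3 = 6(Δ_2 - Δ_1) = -132
  1·M_2 + 4·M_3 + 1·M_4 = 6(Δ_3 - Δ_2) = 114
Natural end conditions: M_0 = M_4 = 0.
Hence M_0 = 0, M_1 = 249/7, M_2 = -366/7, M_3 = 291/7, M_4 = 0.

35.5714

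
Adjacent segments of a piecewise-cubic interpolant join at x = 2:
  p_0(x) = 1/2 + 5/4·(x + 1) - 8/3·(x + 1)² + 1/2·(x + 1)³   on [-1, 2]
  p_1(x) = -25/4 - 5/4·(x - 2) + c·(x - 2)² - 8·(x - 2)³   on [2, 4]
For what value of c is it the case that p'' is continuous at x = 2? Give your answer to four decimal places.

p_0''(x) = -16/3 + 3·(x + 1), so p_0''(2) = 11/3. On the right, p_1''(2) = 2c, so c = 11/6.

1.8333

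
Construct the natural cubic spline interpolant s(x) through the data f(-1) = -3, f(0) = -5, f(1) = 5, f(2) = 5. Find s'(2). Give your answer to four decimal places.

Put M_i = s'' at the i-th knot. Here h = (1, 1, 1) and Δ = (-2, 10, 0), so the interior equations h_(i-1)·M_(i-1) + 2(h_(i-1)+h_i)·M_i + h_i·M_(i+1) = 6(Δ_i − Δ_(i-1)) read
  1·M_0 + 4·M_1 + 1·M_2 = 6(Δ_1 - Δ_0) = 72
  1·M_1 + 4·M_2 + 1·M_3 = 6(Δ_2 - Δ_1) = -60
Natural end conditions: M_0 = M_3 = 0.
Solving: M_0 = 0, M_1 = 116/5, M_2 = -104/5, M_3 = 0.
On [1, 2], s'(x) = b_2 + 2c_2·(x - 1) + 3d_2·(x - 1)² with b_2 = Δ_2 - h_2(2M_2 + M_3)/6 = 104/15, c_2 = M_2/2 = -52/5, d_2 = (M_3 - M_2)/(6h_2) = 52/15. So s'(2) = -52/15.

-3.4667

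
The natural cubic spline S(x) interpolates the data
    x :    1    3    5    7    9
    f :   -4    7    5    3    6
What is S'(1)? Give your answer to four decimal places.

Let σ_i = S''(x_i). Step sizes h_i = 2, 2, 2, 2; slopes of the chords Δ_i = (y_(i+1) - y_i)/h_i = 11/2, -1, -1, 3/2.
  2·σ_0 + 8·σ_1 + 2·σ_2 = 6(Δ_1 - Δ_0) = -39
  2·σ_1 + 8·σ_2 + 2·σ_3 = 6(Δ_2 - Δ_1) = 0
  2·σ_2 + 8·σ_3 + 2·σ_4 = 6(Δ_3 - Δ_2) = 15
Natural end conditions: σ_0 = σ_4 = 0.
Solving: σ_0 = 0, σ_1 = -285/56, σ_2 = 6/7, σ_3 = 93/56, σ_4 = 0.
On [1, 3], S'(x) = b_0 + 2c_0·(x - 1) + 3d_0·(x - 1)² with b_0 = Δ_0 - h_0(2σ_0 + σ_1)/6 = 403/56, c_0 = σ_0/2 = 0, d_0 = (σ_1 - σ_0)/(6h_0) = -95/224. So S'(1) = 403/56.

7.1964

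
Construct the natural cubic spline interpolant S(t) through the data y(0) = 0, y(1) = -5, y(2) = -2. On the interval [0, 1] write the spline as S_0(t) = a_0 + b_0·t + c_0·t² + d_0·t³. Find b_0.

Put M_i = S'' at the i-th knot. Here h = (1, 1) and Δ = (-5, 3), so the interior equations h_(i-1)·M_(i-1) + 2(h_(i-1)+h_i)·M_i + h_i·M_(i+1) = 6(Δ_i − Δ_(i-1)) read
  1·M_0 + 4·M_1 + 1·M_2 = 6(Δ_1 - Δ_0) = 48
Natural end conditions: M_0 = M_2 = 0.
Hence M_0 = 0, M_1 = 12, M_2 = 0.
On [0, 1], with S_0(t) = a_0 + b_0·t + c_0·t² + d_0·t³: c_0 = M_0/2 = 0, d_0 = (M_1 - M_0)/(6h_0) = 2, b_0 = Δ_0 - h_0(2M_0 + M_1)/6 = -7.

-7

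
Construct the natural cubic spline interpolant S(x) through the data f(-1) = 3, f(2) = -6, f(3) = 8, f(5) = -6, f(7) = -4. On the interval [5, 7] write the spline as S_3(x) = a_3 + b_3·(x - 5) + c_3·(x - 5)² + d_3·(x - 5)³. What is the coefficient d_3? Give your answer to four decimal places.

-1.0843

Put m_i = S'' at the i-th knot. Here h = (3, 1, 2, 2) and Δ = (-3, 14, -7, 1), so the interior equations h_(i-1)·m_(i-1) + 2(h_(i-1)+h_i)·m_i + h_i·m_(i+1) = 6(Δ_i − Δ_(i-1)) read
  3·m_0 + 8·m_1 + 1·m_2 = 6(Δ_1 - Δ_0) = 102
  1·m_1 + 6·m_2 + 2·m_3 = 6(Δ_2 - Δ_1) = -126
  2·m_2 + 8·m_3 + 2·m_4 = 6(Δ_3 - Δ_2) = 48
Natural end conditions: m_0 = m_4 = 0.
Solving: m_0 = 0, m_1 = 699/43, m_2 = -1206/43, m_3 = 1119/86, m_4 = 0.
On [5, 7], with S_3(x) = a_3 + b_3·(x - 5) + c_3·(x - 5)² + d_3·(x - 5)³: c_3 = m_3/2 = 1119/172, d_3 = (m_4 - m_3)/(6h_3) = -373/344, b_3 = Δ_3 - h_3(2m_3 + m_4)/6 = -330/43.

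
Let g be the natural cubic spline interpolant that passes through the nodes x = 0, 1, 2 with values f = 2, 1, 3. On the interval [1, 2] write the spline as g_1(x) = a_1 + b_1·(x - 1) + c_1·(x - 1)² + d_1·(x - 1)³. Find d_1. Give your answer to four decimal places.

-0.7500

With σ_i denoting the second derivative at x_i, h_i = 1, 1, and Δ_i = (y_(i+1) − y_i)/h_i = -1, 2:
  1·σ_0 + 4·σ_1 + 1·σ_2 = 6(Δ_1 - Δ_0) = 18
Natural end conditions: σ_0 = σ_2 = 0.
Forward elimination and back-substitution give σ_0 = 0, σ_1 = 9/2, σ_2 = 0.
On [1, 2], with g_1(x) = a_1 + b_1·(x - 1) + c_1·(x - 1)² + d_1·(x - 1)³: c_1 = σ_1/2 = 9/4, d_1 = (σ_2 - σ_1)/(6h_1) = -3/4, b_1 = Δ_1 - h_1(2σ_1 + σ_2)/6 = 1/2.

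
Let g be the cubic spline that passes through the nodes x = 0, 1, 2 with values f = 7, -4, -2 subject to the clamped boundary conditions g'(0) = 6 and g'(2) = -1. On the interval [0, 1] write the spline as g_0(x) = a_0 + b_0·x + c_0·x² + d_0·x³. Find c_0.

With m_i denoting the second derivative at x_i, h_i = 1, 1, and Δ_i = (y_(i+1) − y_i)/h_i = -11, 2:
  1·m_0 + 4·m_1 + 1·m_2 = 6(Δ_1 - Δ_0) = 78
Clamped end conditions give two more equations: 2h_0·m_0 + h_0·m_1 = 6(Δ_0 - g'(0)) = -102 and h_1·m_1 + 2h_1·m_2 = 6(g'(2) - Δ_1) = -18.
Solving: m_0 = -74, m_1 = 46, m_2 = -32.
On [0, 1], with g_0(x) = a_0 + b_0·x + c_0·x² + d_0·x³: c_0 = m_0/2 = -37, d_0 = (m_1 - m_0)/(6h_0) = 20, b_0 = Δ_0 - h_0(2m_0 + m_1)/6 = 6.

-37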